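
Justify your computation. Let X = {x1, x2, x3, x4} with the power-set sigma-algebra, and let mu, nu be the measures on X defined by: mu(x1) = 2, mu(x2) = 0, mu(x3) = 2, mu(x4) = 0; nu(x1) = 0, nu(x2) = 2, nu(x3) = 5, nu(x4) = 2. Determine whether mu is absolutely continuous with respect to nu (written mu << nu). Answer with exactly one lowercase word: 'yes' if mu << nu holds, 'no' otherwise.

mu << nu means: every nu-null measurable set is also mu-null; equivalently, for every atom x, if nu({x}) = 0 then mu({x}) = 0.
Checking each atom:
  x1: nu = 0, mu = 2 > 0 -> violates mu << nu.
  x2: nu = 2 > 0 -> no constraint.
  x3: nu = 5 > 0 -> no constraint.
  x4: nu = 2 > 0 -> no constraint.
The atom(s) x1 violate the condition (nu = 0 but mu > 0). Therefore mu is NOT absolutely continuous w.r.t. nu.

no


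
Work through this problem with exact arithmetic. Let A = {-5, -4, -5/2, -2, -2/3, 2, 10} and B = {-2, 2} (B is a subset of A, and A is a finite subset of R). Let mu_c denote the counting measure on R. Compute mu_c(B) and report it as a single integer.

Counting measure assigns mu_c(E) = |E| (number of elements) when E is finite.
B has 2 element(s), so mu_c(B) = 2.

2


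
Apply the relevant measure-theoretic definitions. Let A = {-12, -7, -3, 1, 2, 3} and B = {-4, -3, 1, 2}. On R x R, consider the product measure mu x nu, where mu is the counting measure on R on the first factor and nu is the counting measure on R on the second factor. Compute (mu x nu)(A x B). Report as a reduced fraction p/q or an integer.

For a measurable rectangle A x B, the product measure satisfies
  (mu x nu)(A x B) = mu(A) * nu(B).
  mu(A) = 6.
  nu(B) = 4.
  (mu x nu)(A x B) = 6 * 4 = 24.

24


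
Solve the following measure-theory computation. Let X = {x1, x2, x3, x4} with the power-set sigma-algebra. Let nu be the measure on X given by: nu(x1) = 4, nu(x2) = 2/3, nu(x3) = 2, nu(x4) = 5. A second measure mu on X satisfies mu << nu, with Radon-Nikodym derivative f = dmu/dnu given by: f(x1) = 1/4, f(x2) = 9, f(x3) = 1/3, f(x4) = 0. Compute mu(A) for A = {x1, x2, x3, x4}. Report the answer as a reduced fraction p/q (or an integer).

By the defining property of the Radon-Nikodym derivative, for every measurable set A,
  mu(A) = integral_A f dnu.
Since nu is a discrete measure concentrated on the atoms of X, the integral over A reduces to the sum
  mu(A) = sum_{x in A} f(x) * nu({x}).
Computing each term:
  x1: f(x1) * nu(x1) = 1/4 * 4 = 1.
  x2: f(x2) * nu(x2) = 9 * 2/3 = 6.
  x3: f(x3) * nu(x3) = 1/3 * 2 = 2/3.
  x4: f(x4) * nu(x4) = 0 * 5 = 0.
Summing: mu(A) = 1 + 6 + 2/3 + 0 = 23/3.

23/3


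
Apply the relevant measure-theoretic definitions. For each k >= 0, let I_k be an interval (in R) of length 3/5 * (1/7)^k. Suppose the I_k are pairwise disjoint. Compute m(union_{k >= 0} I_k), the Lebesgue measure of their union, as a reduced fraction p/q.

By countable additivity of the Lebesgue measure on pairwise disjoint measurable sets,
  m(union_{k >= 0} I_k) = sum_{k >= 0} m(I_k) = sum_{k >= 0} a * r^k,
  with a = 3/5 and r = 1/7.
Since 0 < r = 1/7 < 1, the geometric series converges:
  sum_{k >= 0} a * r^k = a / (1 - r).
  = 3/5 / (1 - 1/7)
  = 3/5 / (6/7)
  = 7/10.

7/10


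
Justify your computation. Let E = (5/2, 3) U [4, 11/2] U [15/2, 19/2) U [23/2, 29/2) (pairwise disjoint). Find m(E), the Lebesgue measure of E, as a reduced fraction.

For pairwise disjoint intervals, m(union_i I_i) = sum_i m(I_i),
and m is invariant under swapping open/closed endpoints (single points have measure 0).
So m(E) = sum_i (b_i - a_i).
  I_1 has length 3 - 5/2 = 1/2.
  I_2 has length 11/2 - 4 = 3/2.
  I_3 has length 19/2 - 15/2 = 2.
  I_4 has length 29/2 - 23/2 = 3.
Summing:
  m(E) = 1/2 + 3/2 + 2 + 3 = 7.

7


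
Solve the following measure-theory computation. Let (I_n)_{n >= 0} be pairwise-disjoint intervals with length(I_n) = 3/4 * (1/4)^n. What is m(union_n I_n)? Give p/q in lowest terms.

By countable additivity of the Lebesgue measure on pairwise disjoint measurable sets,
  m(union_{n >= 0} I_n) = sum_{n >= 0} m(I_n) = sum_{n >= 0} a * r^n,
  with a = 3/4 and r = 1/4.
Since 0 < r = 1/4 < 1, the geometric series converges:
  sum_{n >= 0} a * r^n = a / (1 - r).
  = 3/4 / (1 - 1/4)
  = 3/4 / (3/4)
  = 1.

1


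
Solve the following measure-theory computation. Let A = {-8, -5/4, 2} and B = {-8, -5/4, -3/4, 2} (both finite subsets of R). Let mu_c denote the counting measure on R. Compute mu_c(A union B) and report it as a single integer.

Counting measure on a finite set equals cardinality. By inclusion-exclusion, |A union B| = |A| + |B| - |A cap B|.
|A| = 3, |B| = 4, |A cap B| = 3.
So mu_c(A union B) = 3 + 4 - 3 = 4.

4


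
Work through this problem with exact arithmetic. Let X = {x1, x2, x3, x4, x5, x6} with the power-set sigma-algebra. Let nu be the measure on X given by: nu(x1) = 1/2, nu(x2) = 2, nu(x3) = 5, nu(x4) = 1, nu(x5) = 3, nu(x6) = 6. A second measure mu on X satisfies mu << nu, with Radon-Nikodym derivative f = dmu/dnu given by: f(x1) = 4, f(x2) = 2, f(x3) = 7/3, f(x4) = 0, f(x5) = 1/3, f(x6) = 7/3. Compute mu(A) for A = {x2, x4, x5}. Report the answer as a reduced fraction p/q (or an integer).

By the defining property of the Radon-Nikodym derivative, for every measurable set A,
  mu(A) = integral_A f dnu.
Since nu is a discrete measure concentrated on the atoms of X, the integral over A reduces to the sum
  mu(A) = sum_{x in A} f(x) * nu({x}).
Computing each term:
  x2: f(x2) * nu(x2) = 2 * 2 = 4.
  x4: f(x4) * nu(x4) = 0 * 1 = 0.
  x5: f(x5) * nu(x5) = 1/3 * 3 = 1.
Summing: mu(A) = 4 + 0 + 1 = 5.

5


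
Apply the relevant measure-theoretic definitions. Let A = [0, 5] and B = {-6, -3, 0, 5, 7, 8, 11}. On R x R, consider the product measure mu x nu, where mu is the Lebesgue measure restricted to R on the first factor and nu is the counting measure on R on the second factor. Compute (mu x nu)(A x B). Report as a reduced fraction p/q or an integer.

For a measurable rectangle A x B, the product measure satisfies
  (mu x nu)(A x B) = mu(A) * nu(B).
  mu(A) = 5.
  nu(B) = 7.
  (mu x nu)(A x B) = 5 * 7 = 35.

35


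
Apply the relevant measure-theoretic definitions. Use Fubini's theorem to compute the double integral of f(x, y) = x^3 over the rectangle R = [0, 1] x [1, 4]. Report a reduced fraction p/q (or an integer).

f(x, y) is a tensor product of a function of x and a function of y, and both factors are bounded continuous (hence Lebesgue integrable) on the rectangle, so Fubini's theorem applies:
  integral_R f d(m x m) = (integral_a1^b1 x^3 dx) * (integral_a2^b2 1 dy).
Inner integral in x: integral_{0}^{1} x^3 dx = (1^4 - 0^4)/4
  = 1/4.
Inner integral in y: integral_{1}^{4} 1 dy = (4^1 - 1^1)/1
  = 3.
Product: (1/4) * (3) = 3/4.

3/4


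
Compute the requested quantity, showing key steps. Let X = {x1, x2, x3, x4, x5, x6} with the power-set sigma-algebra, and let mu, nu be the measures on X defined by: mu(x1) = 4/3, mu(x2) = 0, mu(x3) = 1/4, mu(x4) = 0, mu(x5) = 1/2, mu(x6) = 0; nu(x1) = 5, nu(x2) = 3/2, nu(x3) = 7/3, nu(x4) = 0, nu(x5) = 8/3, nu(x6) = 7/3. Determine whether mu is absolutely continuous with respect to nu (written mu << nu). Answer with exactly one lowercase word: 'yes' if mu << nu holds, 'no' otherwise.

mu << nu means: every nu-null measurable set is also mu-null; equivalently, for every atom x, if nu({x}) = 0 then mu({x}) = 0.
Checking each atom:
  x1: nu = 5 > 0 -> no constraint.
  x2: nu = 3/2 > 0 -> no constraint.
  x3: nu = 7/3 > 0 -> no constraint.
  x4: nu = 0, mu = 0 -> consistent with mu << nu.
  x5: nu = 8/3 > 0 -> no constraint.
  x6: nu = 7/3 > 0 -> no constraint.
No atom violates the condition. Therefore mu << nu.

yes


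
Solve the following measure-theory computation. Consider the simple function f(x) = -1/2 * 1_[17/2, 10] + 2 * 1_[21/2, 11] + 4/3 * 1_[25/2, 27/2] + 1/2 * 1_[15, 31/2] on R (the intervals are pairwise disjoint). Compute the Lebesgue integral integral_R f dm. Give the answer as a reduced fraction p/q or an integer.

For a simple function f = sum_i c_i * 1_{A_i} with disjoint A_i,
  integral f dm = sum_i c_i * m(A_i).
Lengths of the A_i:
  m(A_1) = 10 - 17/2 = 3/2.
  m(A_2) = 11 - 21/2 = 1/2.
  m(A_3) = 27/2 - 25/2 = 1.
  m(A_4) = 31/2 - 15 = 1/2.
Contributions c_i * m(A_i):
  (-1/2) * (3/2) = -3/4.
  (2) * (1/2) = 1.
  (4/3) * (1) = 4/3.
  (1/2) * (1/2) = 1/4.
Total: -3/4 + 1 + 4/3 + 1/4 = 11/6.

11/6


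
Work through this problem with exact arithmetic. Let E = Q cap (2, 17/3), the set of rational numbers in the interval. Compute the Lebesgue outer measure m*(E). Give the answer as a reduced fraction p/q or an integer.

E = Q cap (2, 17/3) is a subset of Q, which is countable. Enumerate Q = {q_1, q_2, ...}; for any eps > 0, cover q_k by the open interval (q_k - eps/2^(k+1), q_k + eps/2^(k+1)), of length eps/2^k. The total cover length is sum_{k>=1} eps/2^k = eps. Hence m*(E) <= m*(Q) <= eps for every eps > 0, and since outer measure is non-negative, m*(E) = 0.

0


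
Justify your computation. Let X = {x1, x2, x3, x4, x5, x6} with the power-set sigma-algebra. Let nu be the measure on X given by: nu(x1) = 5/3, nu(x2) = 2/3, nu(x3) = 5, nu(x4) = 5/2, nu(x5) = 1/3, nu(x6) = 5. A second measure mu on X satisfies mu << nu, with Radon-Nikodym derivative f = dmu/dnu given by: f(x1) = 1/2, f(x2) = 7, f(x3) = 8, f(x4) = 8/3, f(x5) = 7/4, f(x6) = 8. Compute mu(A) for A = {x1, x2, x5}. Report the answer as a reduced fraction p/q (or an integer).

By the defining property of the Radon-Nikodym derivative, for every measurable set A,
  mu(A) = integral_A f dnu.
Since nu is a discrete measure concentrated on the atoms of X, the integral over A reduces to the sum
  mu(A) = sum_{x in A} f(x) * nu({x}).
Computing each term:
  x1: f(x1) * nu(x1) = 1/2 * 5/3 = 5/6.
  x2: f(x2) * nu(x2) = 7 * 2/3 = 14/3.
  x5: f(x5) * nu(x5) = 7/4 * 1/3 = 7/12.
Summing: mu(A) = 5/6 + 14/3 + 7/12 = 73/12.

73/12


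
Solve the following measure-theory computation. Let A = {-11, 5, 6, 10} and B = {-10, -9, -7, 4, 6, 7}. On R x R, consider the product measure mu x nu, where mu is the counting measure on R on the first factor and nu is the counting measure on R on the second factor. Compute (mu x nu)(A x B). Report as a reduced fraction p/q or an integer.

For a measurable rectangle A x B, the product measure satisfies
  (mu x nu)(A x B) = mu(A) * nu(B).
  mu(A) = 4.
  nu(B) = 6.
  (mu x nu)(A x B) = 4 * 6 = 24.

24


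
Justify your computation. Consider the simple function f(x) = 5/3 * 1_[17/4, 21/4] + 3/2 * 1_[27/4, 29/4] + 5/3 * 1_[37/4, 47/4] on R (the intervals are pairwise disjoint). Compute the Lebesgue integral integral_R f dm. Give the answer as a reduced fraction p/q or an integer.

For a simple function f = sum_i c_i * 1_{A_i} with disjoint A_i,
  integral f dm = sum_i c_i * m(A_i).
Lengths of the A_i:
  m(A_1) = 21/4 - 17/4 = 1.
  m(A_2) = 29/4 - 27/4 = 1/2.
  m(A_3) = 47/4 - 37/4 = 5/2.
Contributions c_i * m(A_i):
  (5/3) * (1) = 5/3.
  (3/2) * (1/2) = 3/4.
  (5/3) * (5/2) = 25/6.
Total: 5/3 + 3/4 + 25/6 = 79/12.

79/12


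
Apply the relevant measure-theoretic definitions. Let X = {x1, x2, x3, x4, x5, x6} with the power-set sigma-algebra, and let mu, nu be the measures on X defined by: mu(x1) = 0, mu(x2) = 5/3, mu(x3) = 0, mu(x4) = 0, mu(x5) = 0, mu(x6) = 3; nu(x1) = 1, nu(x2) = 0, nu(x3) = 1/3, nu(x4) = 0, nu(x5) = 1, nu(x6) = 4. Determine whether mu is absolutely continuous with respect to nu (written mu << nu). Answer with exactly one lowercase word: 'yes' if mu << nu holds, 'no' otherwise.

mu << nu means: every nu-null measurable set is also mu-null; equivalently, for every atom x, if nu({x}) = 0 then mu({x}) = 0.
Checking each atom:
  x1: nu = 1 > 0 -> no constraint.
  x2: nu = 0, mu = 5/3 > 0 -> violates mu << nu.
  x3: nu = 1/3 > 0 -> no constraint.
  x4: nu = 0, mu = 0 -> consistent with mu << nu.
  x5: nu = 1 > 0 -> no constraint.
  x6: nu = 4 > 0 -> no constraint.
The atom(s) x2 violate the condition (nu = 0 but mu > 0). Therefore mu is NOT absolutely continuous w.r.t. nu.

no


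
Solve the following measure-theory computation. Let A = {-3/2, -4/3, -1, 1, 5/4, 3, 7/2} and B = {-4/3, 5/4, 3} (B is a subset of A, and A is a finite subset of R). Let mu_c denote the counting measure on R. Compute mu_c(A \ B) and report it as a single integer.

Counting measure assigns mu_c(E) = |E| (number of elements) when E is finite. For B subset A, A \ B is the set of elements of A not in B, so |A \ B| = |A| - |B|.
|A| = 7, |B| = 3, so mu_c(A \ B) = 7 - 3 = 4.

4


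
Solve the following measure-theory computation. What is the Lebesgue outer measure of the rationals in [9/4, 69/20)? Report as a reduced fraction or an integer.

The set Q cap [9/4, 69/20) is countable (a subset of the countable set Q). Lebesgue outer measure of any countable set is 0: each singleton {q} has m*({q}) = 0, and by countable subadditivity m*(union_k {q_k}) <= sum_k m*({q_k}) = sum_k 0 = 0. The reverse inequality m*(E) >= 0 is automatic. So m*(Q cap [9/4, 69/20)) = 0.

0


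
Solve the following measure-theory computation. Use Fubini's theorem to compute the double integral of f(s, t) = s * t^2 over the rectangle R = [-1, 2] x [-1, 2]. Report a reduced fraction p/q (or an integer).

f(s, t) is a tensor product of a function of s and a function of t, and both factors are bounded continuous (hence Lebesgue integrable) on the rectangle, so Fubini's theorem applies:
  integral_R f d(m x m) = (integral_a1^b1 s ds) * (integral_a2^b2 t^2 dt).
Inner integral in s: integral_{-1}^{2} s ds = (2^2 - (-1)^2)/2
  = 3/2.
Inner integral in t: integral_{-1}^{2} t^2 dt = (2^3 - (-1)^3)/3
  = 3.
Product: (3/2) * (3) = 9/2.

9/2


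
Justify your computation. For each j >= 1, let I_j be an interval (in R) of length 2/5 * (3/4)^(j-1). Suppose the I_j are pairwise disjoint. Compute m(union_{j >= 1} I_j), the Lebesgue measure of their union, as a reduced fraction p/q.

By countable additivity of the Lebesgue measure on pairwise disjoint measurable sets,
  m(union_{j >= 1} I_j) = sum_{j >= 1} m(I_j) = sum_{j >= 1} a * r^(j-1),
  with a = 2/5 and r = 3/4.
Since 0 < r = 3/4 < 1, the geometric series converges:
  sum_{j >= 1} a * r^(j-1) = a / (1 - r).
  = 2/5 / (1 - 3/4)
  = 2/5 / (1/4)
  = 8/5.

8/5


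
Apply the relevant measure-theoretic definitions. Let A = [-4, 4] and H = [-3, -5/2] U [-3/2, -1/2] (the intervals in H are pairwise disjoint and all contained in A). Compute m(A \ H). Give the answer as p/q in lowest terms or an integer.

The ambient interval has length m(A) = 4 - (-4) = 8.
Since the holes are disjoint and sit inside A, by finite additivity
  m(H) = sum_i (b_i - a_i), and m(A \ H) = m(A) - m(H).
Computing the hole measures:
  m(H_1) = -5/2 - (-3) = 1/2.
  m(H_2) = -1/2 - (-3/2) = 1.
Summed: m(H) = 1/2 + 1 = 3/2.
So m(A \ H) = 8 - 3/2 = 13/2.

13/2


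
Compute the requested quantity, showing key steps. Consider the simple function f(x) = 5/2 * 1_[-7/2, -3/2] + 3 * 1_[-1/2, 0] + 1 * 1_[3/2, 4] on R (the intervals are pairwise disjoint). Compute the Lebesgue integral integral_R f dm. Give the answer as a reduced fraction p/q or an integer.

For a simple function f = sum_i c_i * 1_{A_i} with disjoint A_i,
  integral f dm = sum_i c_i * m(A_i).
Lengths of the A_i:
  m(A_1) = -3/2 - (-7/2) = 2.
  m(A_2) = 0 - (-1/2) = 1/2.
  m(A_3) = 4 - 3/2 = 5/2.
Contributions c_i * m(A_i):
  (5/2) * (2) = 5.
  (3) * (1/2) = 3/2.
  (1) * (5/2) = 5/2.
Total: 5 + 3/2 + 5/2 = 9.

9


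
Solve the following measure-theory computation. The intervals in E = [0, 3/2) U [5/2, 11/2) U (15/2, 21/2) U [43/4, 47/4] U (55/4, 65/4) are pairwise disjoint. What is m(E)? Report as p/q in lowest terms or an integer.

For pairwise disjoint intervals, m(union_i I_i) = sum_i m(I_i),
and m is invariant under swapping open/closed endpoints (single points have measure 0).
So m(E) = sum_i (b_i - a_i).
  I_1 has length 3/2 - 0 = 3/2.
  I_2 has length 11/2 - 5/2 = 3.
  I_3 has length 21/2 - 15/2 = 3.
  I_4 has length 47/4 - 43/4 = 1.
  I_5 has length 65/4 - 55/4 = 5/2.
Summing:
  m(E) = 3/2 + 3 + 3 + 1 + 5/2 = 11.

11


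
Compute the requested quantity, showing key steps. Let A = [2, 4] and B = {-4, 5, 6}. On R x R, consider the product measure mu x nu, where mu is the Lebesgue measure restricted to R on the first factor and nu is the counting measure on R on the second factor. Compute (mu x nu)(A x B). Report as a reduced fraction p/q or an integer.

For a measurable rectangle A x B, the product measure satisfies
  (mu x nu)(A x B) = mu(A) * nu(B).
  mu(A) = 2.
  nu(B) = 3.
  (mu x nu)(A x B) = 2 * 3 = 6.

6


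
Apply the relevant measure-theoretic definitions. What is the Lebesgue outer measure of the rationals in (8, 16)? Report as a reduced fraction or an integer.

The set Q cap (8, 16) is countable (a subset of the countable set Q). Lebesgue outer measure of any countable set is 0: each singleton {q} has m*({q}) = 0, and by countable subadditivity m*(union_k {q_k}) <= sum_k m*({q_k}) = sum_k 0 = 0. The reverse inequality m*(E) >= 0 is automatic. So m*(Q cap (8, 16)) = 0.

0


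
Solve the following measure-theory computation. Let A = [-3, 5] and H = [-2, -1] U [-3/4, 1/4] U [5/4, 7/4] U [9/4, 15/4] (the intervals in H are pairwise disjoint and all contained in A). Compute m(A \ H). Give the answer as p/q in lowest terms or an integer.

The ambient interval has length m(A) = 5 - (-3) = 8.
Since the holes are disjoint and sit inside A, by finite additivity
  m(H) = sum_i (b_i - a_i), and m(A \ H) = m(A) - m(H).
Computing the hole measures:
  m(H_1) = -1 - (-2) = 1.
  m(H_2) = 1/4 - (-3/4) = 1.
  m(H_3) = 7/4 - 5/4 = 1/2.
  m(H_4) = 15/4 - 9/4 = 3/2.
Summed: m(H) = 1 + 1 + 1/2 + 3/2 = 4.
So m(A \ H) = 8 - 4 = 4.

4


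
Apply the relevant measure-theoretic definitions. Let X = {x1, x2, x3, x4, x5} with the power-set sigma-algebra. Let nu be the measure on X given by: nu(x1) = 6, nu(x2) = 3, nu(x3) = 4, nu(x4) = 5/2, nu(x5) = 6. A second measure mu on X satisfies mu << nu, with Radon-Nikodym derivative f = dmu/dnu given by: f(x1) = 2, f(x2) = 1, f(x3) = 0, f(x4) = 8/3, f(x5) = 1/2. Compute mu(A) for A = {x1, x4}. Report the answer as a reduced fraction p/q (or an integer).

By the defining property of the Radon-Nikodym derivative, for every measurable set A,
  mu(A) = integral_A f dnu.
Since nu is a discrete measure concentrated on the atoms of X, the integral over A reduces to the sum
  mu(A) = sum_{x in A} f(x) * nu({x}).
Computing each term:
  x1: f(x1) * nu(x1) = 2 * 6 = 12.
  x4: f(x4) * nu(x4) = 8/3 * 5/2 = 20/3.
Summing: mu(A) = 12 + 20/3 = 56/3.

56/3


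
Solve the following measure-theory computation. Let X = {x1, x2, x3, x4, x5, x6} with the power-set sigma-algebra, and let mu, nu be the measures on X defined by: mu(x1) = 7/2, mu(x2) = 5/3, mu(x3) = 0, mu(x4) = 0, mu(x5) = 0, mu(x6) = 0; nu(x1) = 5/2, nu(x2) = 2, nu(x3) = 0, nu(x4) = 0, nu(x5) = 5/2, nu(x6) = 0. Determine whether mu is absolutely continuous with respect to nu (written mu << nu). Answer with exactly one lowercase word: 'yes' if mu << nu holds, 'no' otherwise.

mu << nu means: every nu-null measurable set is also mu-null; equivalently, for every atom x, if nu({x}) = 0 then mu({x}) = 0.
Checking each atom:
  x1: nu = 5/2 > 0 -> no constraint.
  x2: nu = 2 > 0 -> no constraint.
  x3: nu = 0, mu = 0 -> consistent with mu << nu.
  x4: nu = 0, mu = 0 -> consistent with mu << nu.
  x5: nu = 5/2 > 0 -> no constraint.
  x6: nu = 0, mu = 0 -> consistent with mu << nu.
No atom violates the condition. Therefore mu << nu.

yes


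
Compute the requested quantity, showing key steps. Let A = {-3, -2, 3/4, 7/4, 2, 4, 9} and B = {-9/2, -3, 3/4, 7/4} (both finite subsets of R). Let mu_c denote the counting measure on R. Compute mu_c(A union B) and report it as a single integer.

Counting measure on a finite set equals cardinality. By inclusion-exclusion, |A union B| = |A| + |B| - |A cap B|.
|A| = 7, |B| = 4, |A cap B| = 3.
So mu_c(A union B) = 7 + 4 - 3 = 8.

8


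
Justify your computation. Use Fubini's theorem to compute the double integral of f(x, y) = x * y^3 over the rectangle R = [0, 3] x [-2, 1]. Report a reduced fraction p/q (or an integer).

f(x, y) is a tensor product of a function of x and a function of y, and both factors are bounded continuous (hence Lebesgue integrable) on the rectangle, so Fubini's theorem applies:
  integral_R f d(m x m) = (integral_a1^b1 x dx) * (integral_a2^b2 y^3 dy).
Inner integral in x: integral_{0}^{3} x dx = (3^2 - 0^2)/2
  = 9/2.
Inner integral in y: integral_{-2}^{1} y^3 dy = (1^4 - (-2)^4)/4
  = -15/4.
Product: (9/2) * (-15/4) = -135/8.

-135/8


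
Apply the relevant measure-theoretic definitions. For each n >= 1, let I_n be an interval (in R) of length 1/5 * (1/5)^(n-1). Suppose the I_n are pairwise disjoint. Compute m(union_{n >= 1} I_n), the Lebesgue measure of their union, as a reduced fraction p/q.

By countable additivity of the Lebesgue measure on pairwise disjoint measurable sets,
  m(union_{n >= 1} I_n) = sum_{n >= 1} m(I_n) = sum_{n >= 1} a * r^(n-1),
  with a = 1/5 and r = 1/5.
Since 0 < r = 1/5 < 1, the geometric series converges:
  sum_{n >= 1} a * r^(n-1) = a / (1 - r).
  = 1/5 / (1 - 1/5)
  = 1/5 / (4/5)
  = 1/4.

1/4


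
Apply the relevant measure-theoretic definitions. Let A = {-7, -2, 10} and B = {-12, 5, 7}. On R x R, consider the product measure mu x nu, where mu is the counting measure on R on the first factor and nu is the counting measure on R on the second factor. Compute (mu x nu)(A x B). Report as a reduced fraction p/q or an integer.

For a measurable rectangle A x B, the product measure satisfies
  (mu x nu)(A x B) = mu(A) * nu(B).
  mu(A) = 3.
  nu(B) = 3.
  (mu x nu)(A x B) = 3 * 3 = 9.

9


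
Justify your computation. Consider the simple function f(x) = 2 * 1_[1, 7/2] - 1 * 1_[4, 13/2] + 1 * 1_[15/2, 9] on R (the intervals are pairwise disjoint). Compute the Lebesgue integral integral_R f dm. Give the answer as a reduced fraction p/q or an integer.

For a simple function f = sum_i c_i * 1_{A_i} with disjoint A_i,
  integral f dm = sum_i c_i * m(A_i).
Lengths of the A_i:
  m(A_1) = 7/2 - 1 = 5/2.
  m(A_2) = 13/2 - 4 = 5/2.
  m(A_3) = 9 - 15/2 = 3/2.
Contributions c_i * m(A_i):
  (2) * (5/2) = 5.
  (-1) * (5/2) = -5/2.
  (1) * (3/2) = 3/2.
Total: 5 - 5/2 + 3/2 = 4.

4


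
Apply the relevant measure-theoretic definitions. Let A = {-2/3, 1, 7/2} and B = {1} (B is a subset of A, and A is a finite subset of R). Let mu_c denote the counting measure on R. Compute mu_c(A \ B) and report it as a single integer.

Counting measure assigns mu_c(E) = |E| (number of elements) when E is finite. For B subset A, A \ B is the set of elements of A not in B, so |A \ B| = |A| - |B|.
|A| = 3, |B| = 1, so mu_c(A \ B) = 3 - 1 = 2.

2


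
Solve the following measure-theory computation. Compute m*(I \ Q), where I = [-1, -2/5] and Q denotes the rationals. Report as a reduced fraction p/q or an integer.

The interval I = [-1, -2/5] has m(I) = -2/5 - (-1) = 3/5 (endpoints are measure-zero, so open/closed/half-open agree). Write I = (I cap Q) u (I \ Q). The rationals in I are countable, so m*(I cap Q) = 0 (cover each rational by intervals whose total length is arbitrarily small). By countable subadditivity m*(I) <= m*(I cap Q) + m*(I \ Q), hence m*(I \ Q) >= m(I) = 3/5. The reverse inequality m*(I \ Q) <= m*(I) = 3/5 is trivial since (I \ Q) is a subset of I. Therefore m*(I \ Q) = 3/5.

3/5


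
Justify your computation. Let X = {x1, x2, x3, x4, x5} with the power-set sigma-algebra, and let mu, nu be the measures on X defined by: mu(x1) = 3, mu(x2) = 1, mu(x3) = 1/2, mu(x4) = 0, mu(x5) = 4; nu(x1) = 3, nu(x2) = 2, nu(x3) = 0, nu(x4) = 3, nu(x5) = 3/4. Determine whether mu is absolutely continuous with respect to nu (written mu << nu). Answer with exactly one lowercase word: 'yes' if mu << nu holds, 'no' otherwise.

mu << nu means: every nu-null measurable set is also mu-null; equivalently, for every atom x, if nu({x}) = 0 then mu({x}) = 0.
Checking each atom:
  x1: nu = 3 > 0 -> no constraint.
  x2: nu = 2 > 0 -> no constraint.
  x3: nu = 0, mu = 1/2 > 0 -> violates mu << nu.
  x4: nu = 3 > 0 -> no constraint.
  x5: nu = 3/4 > 0 -> no constraint.
The atom(s) x3 violate the condition (nu = 0 but mu > 0). Therefore mu is NOT absolutely continuous w.r.t. nu.

no


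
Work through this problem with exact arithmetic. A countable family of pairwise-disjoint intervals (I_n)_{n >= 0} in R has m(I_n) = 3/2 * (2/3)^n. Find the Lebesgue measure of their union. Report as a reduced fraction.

By countable additivity of the Lebesgue measure on pairwise disjoint measurable sets,
  m(union_{n >= 0} I_n) = sum_{n >= 0} m(I_n) = sum_{n >= 0} a * r^n,
  with a = 3/2 and r = 2/3.
Since 0 < r = 2/3 < 1, the geometric series converges:
  sum_{n >= 0} a * r^n = a / (1 - r).
  = 3/2 / (1 - 2/3)
  = 3/2 / (1/3)
  = 9/2.

9/2


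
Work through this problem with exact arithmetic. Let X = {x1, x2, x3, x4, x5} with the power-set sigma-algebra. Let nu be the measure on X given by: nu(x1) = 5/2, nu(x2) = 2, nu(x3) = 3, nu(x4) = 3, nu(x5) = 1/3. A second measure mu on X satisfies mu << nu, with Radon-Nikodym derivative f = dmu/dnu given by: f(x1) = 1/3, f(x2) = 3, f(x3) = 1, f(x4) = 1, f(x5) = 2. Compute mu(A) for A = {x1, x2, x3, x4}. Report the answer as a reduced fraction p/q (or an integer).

By the defining property of the Radon-Nikodym derivative, for every measurable set A,
  mu(A) = integral_A f dnu.
Since nu is a discrete measure concentrated on the atoms of X, the integral over A reduces to the sum
  mu(A) = sum_{x in A} f(x) * nu({x}).
Computing each term:
  x1: f(x1) * nu(x1) = 1/3 * 5/2 = 5/6.
  x2: f(x2) * nu(x2) = 3 * 2 = 6.
  x3: f(x3) * nu(x3) = 1 * 3 = 3.
  x4: f(x4) * nu(x4) = 1 * 3 = 3.
Summing: mu(A) = 5/6 + 6 + 3 + 3 = 77/6.

77/6


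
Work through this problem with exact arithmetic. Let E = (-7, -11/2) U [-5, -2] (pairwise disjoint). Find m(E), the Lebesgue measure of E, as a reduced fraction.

For pairwise disjoint intervals, m(union_i I_i) = sum_i m(I_i),
and m is invariant under swapping open/closed endpoints (single points have measure 0).
So m(E) = sum_i (b_i - a_i).
  I_1 has length -11/2 - (-7) = 3/2.
  I_2 has length -2 - (-5) = 3.
Summing:
  m(E) = 3/2 + 3 = 9/2.

9/2


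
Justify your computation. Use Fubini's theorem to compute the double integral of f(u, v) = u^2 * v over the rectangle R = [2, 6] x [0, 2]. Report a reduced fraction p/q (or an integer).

f(u, v) is a tensor product of a function of u and a function of v, and both factors are bounded continuous (hence Lebesgue integrable) on the rectangle, so Fubini's theorem applies:
  integral_R f d(m x m) = (integral_a1^b1 u^2 du) * (integral_a2^b2 v dv).
Inner integral in u: integral_{2}^{6} u^2 du = (6^3 - 2^3)/3
  = 208/3.
Inner integral in v: integral_{0}^{2} v dv = (2^2 - 0^2)/2
  = 2.
Product: (208/3) * (2) = 416/3.

416/3


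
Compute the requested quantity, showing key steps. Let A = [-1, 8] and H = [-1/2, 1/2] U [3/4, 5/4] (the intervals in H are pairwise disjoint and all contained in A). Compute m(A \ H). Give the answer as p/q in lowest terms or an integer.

The ambient interval has length m(A) = 8 - (-1) = 9.
Since the holes are disjoint and sit inside A, by finite additivity
  m(H) = sum_i (b_i - a_i), and m(A \ H) = m(A) - m(H).
Computing the hole measures:
  m(H_1) = 1/2 - (-1/2) = 1.
  m(H_2) = 5/4 - 3/4 = 1/2.
Summed: m(H) = 1 + 1/2 = 3/2.
So m(A \ H) = 9 - 3/2 = 15/2.

15/2


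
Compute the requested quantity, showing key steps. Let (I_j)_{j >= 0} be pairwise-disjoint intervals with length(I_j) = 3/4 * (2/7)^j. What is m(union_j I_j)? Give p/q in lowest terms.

By countable additivity of the Lebesgue measure on pairwise disjoint measurable sets,
  m(union_{j >= 0} I_j) = sum_{j >= 0} m(I_j) = sum_{j >= 0} a * r^j,
  with a = 3/4 and r = 2/7.
Since 0 < r = 2/7 < 1, the geometric series converges:
  sum_{j >= 0} a * r^j = a / (1 - r).
  = 3/4 / (1 - 2/7)
  = 3/4 / (5/7)
  = 21/20.

21/20


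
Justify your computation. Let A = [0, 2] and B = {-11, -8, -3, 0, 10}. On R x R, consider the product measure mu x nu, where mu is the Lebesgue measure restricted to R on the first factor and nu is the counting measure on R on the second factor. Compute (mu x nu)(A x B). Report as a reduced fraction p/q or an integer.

For a measurable rectangle A x B, the product measure satisfies
  (mu x nu)(A x B) = mu(A) * nu(B).
  mu(A) = 2.
  nu(B) = 5.
  (mu x nu)(A x B) = 2 * 5 = 10.

10


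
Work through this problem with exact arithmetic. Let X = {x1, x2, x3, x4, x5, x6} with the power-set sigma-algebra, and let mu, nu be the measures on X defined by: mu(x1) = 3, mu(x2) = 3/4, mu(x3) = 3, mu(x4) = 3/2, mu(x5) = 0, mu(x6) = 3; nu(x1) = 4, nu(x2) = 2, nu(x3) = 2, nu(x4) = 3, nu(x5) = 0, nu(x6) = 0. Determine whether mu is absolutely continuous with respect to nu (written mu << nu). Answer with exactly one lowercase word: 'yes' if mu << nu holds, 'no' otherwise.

mu << nu means: every nu-null measurable set is also mu-null; equivalently, for every atom x, if nu({x}) = 0 then mu({x}) = 0.
Checking each atom:
  x1: nu = 4 > 0 -> no constraint.
  x2: nu = 2 > 0 -> no constraint.
  x3: nu = 2 > 0 -> no constraint.
  x4: nu = 3 > 0 -> no constraint.
  x5: nu = 0, mu = 0 -> consistent with mu << nu.
  x6: nu = 0, mu = 3 > 0 -> violates mu << nu.
The atom(s) x6 violate the condition (nu = 0 but mu > 0). Therefore mu is NOT absolutely continuous w.r.t. nu.

no


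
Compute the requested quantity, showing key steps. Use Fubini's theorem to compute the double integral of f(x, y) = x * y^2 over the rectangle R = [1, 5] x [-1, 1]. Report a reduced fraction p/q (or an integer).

f(x, y) is a tensor product of a function of x and a function of y, and both factors are bounded continuous (hence Lebesgue integrable) on the rectangle, so Fubini's theorem applies:
  integral_R f d(m x m) = (integral_a1^b1 x dx) * (integral_a2^b2 y^2 dy).
Inner integral in x: integral_{1}^{5} x dx = (5^2 - 1^2)/2
  = 12.
Inner integral in y: integral_{-1}^{1} y^2 dy = (1^3 - (-1)^3)/3
  = 2/3.
Product: (12) * (2/3) = 8.

8


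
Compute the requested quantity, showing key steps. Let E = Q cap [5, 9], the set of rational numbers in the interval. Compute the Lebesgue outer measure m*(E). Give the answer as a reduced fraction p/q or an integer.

Q cap [5, 9] is countable; list its elements as q_1, q_2, ... . Fix eps > 0 and cover the k-th point by an interval of length eps * 2^(-k). The cover has total length eps * sum_{k>=1} 2^(-k) = eps, so by definition of outer measure m*(Q cap [5, 9]) <= eps. Since eps was arbitrary and m* >= 0, the outer measure is 0.

0


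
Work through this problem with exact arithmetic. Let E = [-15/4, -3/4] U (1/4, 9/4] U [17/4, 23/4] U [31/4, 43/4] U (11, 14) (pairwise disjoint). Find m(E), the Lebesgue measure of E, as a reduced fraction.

For pairwise disjoint intervals, m(union_i I_i) = sum_i m(I_i),
and m is invariant under swapping open/closed endpoints (single points have measure 0).
So m(E) = sum_i (b_i - a_i).
  I_1 has length -3/4 - (-15/4) = 3.
  I_2 has length 9/4 - 1/4 = 2.
  I_3 has length 23/4 - 17/4 = 3/2.
  I_4 has length 43/4 - 31/4 = 3.
  I_5 has length 14 - 11 = 3.
Summing:
  m(E) = 3 + 2 + 3/2 + 3 + 3 = 25/2.

25/2


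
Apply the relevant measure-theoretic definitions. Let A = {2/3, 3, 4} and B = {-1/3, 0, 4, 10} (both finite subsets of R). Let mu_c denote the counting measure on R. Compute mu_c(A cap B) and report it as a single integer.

Counting measure on a finite set equals cardinality. mu_c(A cap B) = |A cap B| (elements appearing in both).
Enumerating the elements of A that also lie in B gives 1 element(s).
So mu_c(A cap B) = 1.

1


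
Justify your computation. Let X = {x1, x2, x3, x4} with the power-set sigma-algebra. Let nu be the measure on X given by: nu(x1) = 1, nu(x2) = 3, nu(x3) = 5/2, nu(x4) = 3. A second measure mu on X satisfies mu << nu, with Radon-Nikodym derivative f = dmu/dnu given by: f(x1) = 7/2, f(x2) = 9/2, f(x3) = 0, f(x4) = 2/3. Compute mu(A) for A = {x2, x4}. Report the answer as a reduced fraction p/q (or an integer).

By the defining property of the Radon-Nikodym derivative, for every measurable set A,
  mu(A) = integral_A f dnu.
Since nu is a discrete measure concentrated on the atoms of X, the integral over A reduces to the sum
  mu(A) = sum_{x in A} f(x) * nu({x}).
Computing each term:
  x2: f(x2) * nu(x2) = 9/2 * 3 = 27/2.
  x4: f(x4) * nu(x4) = 2/3 * 3 = 2.
Summing: mu(A) = 27/2 + 2 = 31/2.

31/2


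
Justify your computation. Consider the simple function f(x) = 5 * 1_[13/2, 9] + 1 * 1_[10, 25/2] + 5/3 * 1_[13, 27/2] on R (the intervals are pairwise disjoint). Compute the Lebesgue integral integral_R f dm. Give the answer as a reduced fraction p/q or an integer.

For a simple function f = sum_i c_i * 1_{A_i} with disjoint A_i,
  integral f dm = sum_i c_i * m(A_i).
Lengths of the A_i:
  m(A_1) = 9 - 13/2 = 5/2.
  m(A_2) = 25/2 - 10 = 5/2.
  m(A_3) = 27/2 - 13 = 1/2.
Contributions c_i * m(A_i):
  (5) * (5/2) = 25/2.
  (1) * (5/2) = 5/2.
  (5/3) * (1/2) = 5/6.
Total: 25/2 + 5/2 + 5/6 = 95/6.

95/6


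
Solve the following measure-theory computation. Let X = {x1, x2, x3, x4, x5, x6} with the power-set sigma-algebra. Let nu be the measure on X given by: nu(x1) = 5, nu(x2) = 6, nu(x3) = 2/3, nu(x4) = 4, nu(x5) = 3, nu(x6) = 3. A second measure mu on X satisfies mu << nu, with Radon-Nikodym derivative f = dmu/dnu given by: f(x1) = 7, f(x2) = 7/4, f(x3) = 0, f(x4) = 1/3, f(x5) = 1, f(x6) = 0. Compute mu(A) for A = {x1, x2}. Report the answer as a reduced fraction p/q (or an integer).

By the defining property of the Radon-Nikodym derivative, for every measurable set A,
  mu(A) = integral_A f dnu.
Since nu is a discrete measure concentrated on the atoms of X, the integral over A reduces to the sum
  mu(A) = sum_{x in A} f(x) * nu({x}).
Computing each term:
  x1: f(x1) * nu(x1) = 7 * 5 = 35.
  x2: f(x2) * nu(x2) = 7/4 * 6 = 21/2.
Summing: mu(A) = 35 + 21/2 = 91/2.

91/2


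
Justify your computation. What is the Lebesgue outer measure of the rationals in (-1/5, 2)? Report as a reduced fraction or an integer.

Q cap (-1/5, 2) is countable; list its elements as q_1, q_2, ... . Fix eps > 0 and cover the k-th point by an interval of length eps * 2^(-k). The cover has total length eps * sum_{k>=1} 2^(-k) = eps, so by definition of outer measure m*(Q cap (-1/5, 2)) <= eps. Since eps was arbitrary and m* >= 0, the outer measure is 0.

0


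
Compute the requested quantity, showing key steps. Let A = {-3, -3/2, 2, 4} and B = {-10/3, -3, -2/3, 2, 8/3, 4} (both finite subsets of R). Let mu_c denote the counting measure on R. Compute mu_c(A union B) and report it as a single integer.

Counting measure on a finite set equals cardinality. By inclusion-exclusion, |A union B| = |A| + |B| - |A cap B|.
|A| = 4, |B| = 6, |A cap B| = 3.
So mu_c(A union B) = 4 + 6 - 3 = 7.

7


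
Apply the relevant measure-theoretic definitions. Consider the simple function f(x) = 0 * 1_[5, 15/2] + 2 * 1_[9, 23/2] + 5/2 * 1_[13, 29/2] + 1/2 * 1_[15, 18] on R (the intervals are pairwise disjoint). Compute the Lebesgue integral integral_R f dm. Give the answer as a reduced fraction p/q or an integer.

For a simple function f = sum_i c_i * 1_{A_i} with disjoint A_i,
  integral f dm = sum_i c_i * m(A_i).
Lengths of the A_i:
  m(A_1) = 15/2 - 5 = 5/2.
  m(A_2) = 23/2 - 9 = 5/2.
  m(A_3) = 29/2 - 13 = 3/2.
  m(A_4) = 18 - 15 = 3.
Contributions c_i * m(A_i):
  (0) * (5/2) = 0.
  (2) * (5/2) = 5.
  (5/2) * (3/2) = 15/4.
  (1/2) * (3) = 3/2.
Total: 0 + 5 + 15/4 + 3/2 = 41/4.

41/4


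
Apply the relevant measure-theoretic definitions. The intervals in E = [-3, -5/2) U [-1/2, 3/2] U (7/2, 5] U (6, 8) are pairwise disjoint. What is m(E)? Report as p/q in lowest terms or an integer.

For pairwise disjoint intervals, m(union_i I_i) = sum_i m(I_i),
and m is invariant under swapping open/closed endpoints (single points have measure 0).
So m(E) = sum_i (b_i - a_i).
  I_1 has length -5/2 - (-3) = 1/2.
  I_2 has length 3/2 - (-1/2) = 2.
  I_3 has length 5 - 7/2 = 3/2.
  I_4 has length 8 - 6 = 2.
Summing:
  m(E) = 1/2 + 2 + 3/2 + 2 = 6.

6


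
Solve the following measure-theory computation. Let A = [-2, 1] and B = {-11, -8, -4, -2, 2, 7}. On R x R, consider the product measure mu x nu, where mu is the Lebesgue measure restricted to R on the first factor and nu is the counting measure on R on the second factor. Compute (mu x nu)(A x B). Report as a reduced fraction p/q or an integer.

For a measurable rectangle A x B, the product measure satisfies
  (mu x nu)(A x B) = mu(A) * nu(B).
  mu(A) = 3.
  nu(B) = 6.
  (mu x nu)(A x B) = 3 * 6 = 18.

18


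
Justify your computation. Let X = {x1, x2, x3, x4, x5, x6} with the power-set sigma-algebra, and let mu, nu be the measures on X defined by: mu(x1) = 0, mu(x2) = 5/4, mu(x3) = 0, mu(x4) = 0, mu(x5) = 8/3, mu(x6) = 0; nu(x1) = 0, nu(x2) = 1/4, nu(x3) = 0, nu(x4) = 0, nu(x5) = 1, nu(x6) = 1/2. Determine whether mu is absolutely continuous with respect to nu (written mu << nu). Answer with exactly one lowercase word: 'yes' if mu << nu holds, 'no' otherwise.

mu << nu means: every nu-null measurable set is also mu-null; equivalently, for every atom x, if nu({x}) = 0 then mu({x}) = 0.
Checking each atom:
  x1: nu = 0, mu = 0 -> consistent with mu << nu.
  x2: nu = 1/4 > 0 -> no constraint.
  x3: nu = 0, mu = 0 -> consistent with mu << nu.
  x4: nu = 0, mu = 0 -> consistent with mu << nu.
  x5: nu = 1 > 0 -> no constraint.
  x6: nu = 1/2 > 0 -> no constraint.
No atom violates the condition. Therefore mu << nu.

yes


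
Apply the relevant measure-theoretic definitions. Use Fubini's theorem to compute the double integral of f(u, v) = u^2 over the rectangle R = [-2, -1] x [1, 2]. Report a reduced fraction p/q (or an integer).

f(u, v) is a tensor product of a function of u and a function of v, and both factors are bounded continuous (hence Lebesgue integrable) on the rectangle, so Fubini's theorem applies:
  integral_R f d(m x m) = (integral_a1^b1 u^2 du) * (integral_a2^b2 1 dv).
Inner integral in u: integral_{-2}^{-1} u^2 du = ((-1)^3 - (-2)^3)/3
  = 7/3.
Inner integral in v: integral_{1}^{2} 1 dv = (2^1 - 1^1)/1
  = 1.
Product: (7/3) * (1) = 7/3.

7/3


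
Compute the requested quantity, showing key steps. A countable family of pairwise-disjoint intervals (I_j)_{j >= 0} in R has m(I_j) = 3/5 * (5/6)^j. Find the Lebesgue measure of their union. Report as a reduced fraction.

By countable additivity of the Lebesgue measure on pairwise disjoint measurable sets,
  m(union_{j >= 0} I_j) = sum_{j >= 0} m(I_j) = sum_{j >= 0} a * r^j,
  with a = 3/5 and r = 5/6.
Since 0 < r = 5/6 < 1, the geometric series converges:
  sum_{j >= 0} a * r^j = a / (1 - r).
  = 3/5 / (1 - 5/6)
  = 3/5 / (1/6)
  = 18/5.

18/5


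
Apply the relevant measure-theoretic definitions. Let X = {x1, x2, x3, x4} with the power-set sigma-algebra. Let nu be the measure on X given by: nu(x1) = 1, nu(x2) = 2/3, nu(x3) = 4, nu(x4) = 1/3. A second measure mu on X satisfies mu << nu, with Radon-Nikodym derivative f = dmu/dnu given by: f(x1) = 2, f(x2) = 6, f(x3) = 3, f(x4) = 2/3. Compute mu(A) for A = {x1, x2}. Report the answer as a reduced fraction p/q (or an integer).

By the defining property of the Radon-Nikodym derivative, for every measurable set A,
  mu(A) = integral_A f dnu.
Since nu is a discrete measure concentrated on the atoms of X, the integral over A reduces to the sum
  mu(A) = sum_{x in A} f(x) * nu({x}).
Computing each term:
  x1: f(x1) * nu(x1) = 2 * 1 = 2.
  x2: f(x2) * nu(x2) = 6 * 2/3 = 4.
Summing: mu(A) = 2 + 4 = 6.

6


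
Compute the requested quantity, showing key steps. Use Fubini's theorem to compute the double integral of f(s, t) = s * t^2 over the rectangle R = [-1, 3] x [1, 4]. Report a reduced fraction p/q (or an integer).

f(s, t) is a tensor product of a function of s and a function of t, and both factors are bounded continuous (hence Lebesgue integrable) on the rectangle, so Fubini's theorem applies:
  integral_R f d(m x m) = (integral_a1^b1 s ds) * (integral_a2^b2 t^2 dt).
Inner integral in s: integral_{-1}^{3} s ds = (3^2 - (-1)^2)/2
  = 4.
Inner integral in t: integral_{1}^{4} t^2 dt = (4^3 - 1^3)/3
  = 21.
Product: (4) * (21) = 84.

84
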